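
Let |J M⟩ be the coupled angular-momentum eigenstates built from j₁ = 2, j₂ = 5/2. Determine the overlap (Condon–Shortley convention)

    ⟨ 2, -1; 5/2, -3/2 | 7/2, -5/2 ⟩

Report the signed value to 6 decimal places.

√[8·1!3!4!/9! · 1!3!1!4!1!6!] = √(2304/7)
  +(−1)^0/∏(0,1,3,1,0,3)! = 1/36  (running 1/36)
  +(−1)^1/∏(1,0,2,0,1,4)! = -1/48  (running 1/144)
⟨..|..⟩ = √(2304/7)·(1/144) = +0.125988

+0.125988  (= +√(1/63))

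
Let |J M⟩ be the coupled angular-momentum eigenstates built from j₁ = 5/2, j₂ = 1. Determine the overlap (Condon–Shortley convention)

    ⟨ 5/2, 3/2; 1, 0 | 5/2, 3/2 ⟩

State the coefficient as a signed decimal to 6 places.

+0.507093

√[6·1!4!1!/7! · 4!1!1!1!4!1!] = √(576/35)
  +(−1)^0/∏(0,1,1,1,3,0)! = 1/6  (running 1/6)
  +(−1)^1/∏(1,0,0,0,4,1)! = -1/24  (running 1/8)
⟨..|..⟩ = √(576/35)·(1/8) = +0.507093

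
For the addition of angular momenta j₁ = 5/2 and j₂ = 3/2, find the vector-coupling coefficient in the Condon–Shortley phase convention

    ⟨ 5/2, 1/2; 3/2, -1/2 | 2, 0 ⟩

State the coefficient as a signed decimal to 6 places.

−√(1/14) ≈ -0.267261

j₁+j₂−J=2  J+j₁−j₂=3  J−j₁+j₂=1  j₁+j₂+J+1=7
(j₁±m₁, j₂±m₂, J±M) = (3,2,1,2,2,2)
P² = 8/7
sum k=0..1:
  [0] +1/4 = 1/4
  [1] −1/2 = -1/2
S = -1/4
C² = P²·S² = 1/14 ; C = -0.267261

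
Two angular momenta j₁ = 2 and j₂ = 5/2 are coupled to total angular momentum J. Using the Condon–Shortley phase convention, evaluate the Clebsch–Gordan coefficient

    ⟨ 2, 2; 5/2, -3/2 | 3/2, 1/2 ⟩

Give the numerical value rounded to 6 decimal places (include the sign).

√[4·3!1!2!/7! · 4!0!1!4!2!1!] = √(384/35)
  +(−1)^0/∏(0,3,0,1,1,1)! = 1/6  (running 1/6)
⟨..|..⟩ = √(384/35)·(1/6) = +0.552052

+√(32/105) ≈ +0.552052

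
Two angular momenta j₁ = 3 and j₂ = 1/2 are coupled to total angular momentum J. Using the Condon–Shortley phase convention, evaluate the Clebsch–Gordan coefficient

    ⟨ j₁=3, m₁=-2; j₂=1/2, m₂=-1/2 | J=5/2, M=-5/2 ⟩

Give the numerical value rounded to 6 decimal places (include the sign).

+0.377964

√[6·1!5!0!/7! · 1!5!0!1!0!5!] = √(14400/7)
  +(−1)^0/∏(0,1,5,0,0,0)! = 1/120  (running 1/120)
⟨..|..⟩ = √(14400/7)·(1/120) = +0.377964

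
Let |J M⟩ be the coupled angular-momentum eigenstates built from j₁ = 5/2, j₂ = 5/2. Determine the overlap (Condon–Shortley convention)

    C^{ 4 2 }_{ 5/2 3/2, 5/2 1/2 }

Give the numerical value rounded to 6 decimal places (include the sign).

+√(5/28) = +0.422577

j₁+j₂−J=1  J+j₁−j₂=4  J−j₁+j₂=4  j₁+j₂+J+1=10
(j₁±m₁, j₂±m₂, J±M) = (4,1,3,2,6,2)
P² = 20736/35
sum k=0..1:
  [0] +1/36 = 1/36
  [1] −1/96 = -1/96
S = 5/288
C² = P²·S² = 5/28 ; C = +0.422577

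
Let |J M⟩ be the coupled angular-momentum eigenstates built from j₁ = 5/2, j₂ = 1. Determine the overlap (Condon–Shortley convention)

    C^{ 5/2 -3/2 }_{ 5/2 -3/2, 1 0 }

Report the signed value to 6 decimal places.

−√(9/35) = -0.507093

triangle: 1!·4!·1!/7! = 24/5040
(j±m)!: 1!·4!·1!·1!·1!·4! = 576
prefactor² = (2J+1)·Δ·N² = 576/35
  k=0: +1/(0!·1!·4!·1!·0!·0!) = 1/24
  k=1: −1/(1!·0!·3!·0!·1!·1!) = -1/6
Σ = -1/8  ⇒  CG² = 576/35·(-1/8)² = 9/35
CG = −√(9/35) = -0.507093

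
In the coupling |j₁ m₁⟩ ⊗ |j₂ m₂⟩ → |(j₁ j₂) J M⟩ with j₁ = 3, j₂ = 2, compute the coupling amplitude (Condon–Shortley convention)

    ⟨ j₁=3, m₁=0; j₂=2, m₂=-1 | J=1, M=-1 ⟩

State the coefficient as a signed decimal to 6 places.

√[3·4!2!0!/7! · 3!3!1!3!0!2!] = √(432/35)
  +(−1)^1/∏(1,3,2,0,0,0)! = -1/12  (running -1/12)
⟨..|..⟩ = √(432/35)·(-1/12) = -0.292770

−√(3/35) = -0.292770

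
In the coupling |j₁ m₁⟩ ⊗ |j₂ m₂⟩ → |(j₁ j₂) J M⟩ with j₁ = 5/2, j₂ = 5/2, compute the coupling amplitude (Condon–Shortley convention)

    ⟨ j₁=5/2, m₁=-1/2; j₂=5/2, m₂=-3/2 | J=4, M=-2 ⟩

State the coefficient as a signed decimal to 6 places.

j₁+j₂−J=1  J+j₁−j₂=4  J−j₁+j₂=4  j₁+j₂+J+1=10
(j₁±m₁, j₂±m₂, J±M) = (2,3,1,4,2,6)
P² = 20736/35
sum k=0..1:
  [0] +1/36 = 1/36
  [1] −1/96 = -1/96
S = 5/288
C² = P²·S² = 5/28 ; C = +0.422577

+0.422577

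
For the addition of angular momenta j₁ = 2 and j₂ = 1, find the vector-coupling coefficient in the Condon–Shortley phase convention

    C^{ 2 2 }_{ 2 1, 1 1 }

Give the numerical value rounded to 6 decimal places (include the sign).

-0.577350  (= −√(1/3))

j₁+j₂−J=1  J+j₁−j₂=3  J−j₁+j₂=1  j₁+j₂+J+1=6
(j₁±m₁, j₂±m₂, J±M) = (3,1,2,0,4,0)
P² = 12
sum k=1..1:
  [1] −1/6 = -1/6
S = -1/6
C² = P²·S² = 1/3 ; C = -0.577350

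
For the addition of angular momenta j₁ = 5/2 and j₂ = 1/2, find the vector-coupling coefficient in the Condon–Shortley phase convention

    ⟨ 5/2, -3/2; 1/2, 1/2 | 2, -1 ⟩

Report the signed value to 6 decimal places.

√[5·1!4!0!/6! · 1!4!1!0!1!3!] = √(24)
  +(−1)^1/∏(1,0,3,0,1,0)! = -1/6  (running -1/6)
⟨..|..⟩ = √(24)·(-1/6) = -0.816497

−√(2/3) = -0.816497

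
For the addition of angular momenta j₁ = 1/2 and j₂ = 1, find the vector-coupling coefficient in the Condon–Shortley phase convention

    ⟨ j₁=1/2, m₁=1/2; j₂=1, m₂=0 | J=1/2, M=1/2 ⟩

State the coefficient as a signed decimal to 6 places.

triangle: 1!·0!·1!/3! = 1/6
(j±m)!: 1!·0!·1!·1!·1!·0! = 1
prefactor² = (2J+1)·Δ·N² = 1/3
  k=0: +1/(0!·1!·0!·1!·0!·0!) = 1
Σ = 1  ⇒  CG² = 1/3·1² = 1/3
CG = +√(1/3) = +0.577350

+√(1/3) ≈ +0.577350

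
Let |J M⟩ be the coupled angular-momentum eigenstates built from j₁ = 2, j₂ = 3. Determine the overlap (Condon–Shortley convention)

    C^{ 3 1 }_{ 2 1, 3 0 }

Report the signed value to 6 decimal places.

-0.182574  (= −√(1/30))

j₁+j₂−J=2  J+j₁−j₂=2  J−j₁+j₂=4  j₁+j₂+J+1=9
(j₁±m₁, j₂±m₂, J±M) = (3,1,3,3,4,2)
P² = 96/5
sum k=0..1:
  [0] +1/12 = 1/12
  [1] −1/8 = -1/8
S = -1/24
C² = P²·S² = 1/30 ; C = -0.182574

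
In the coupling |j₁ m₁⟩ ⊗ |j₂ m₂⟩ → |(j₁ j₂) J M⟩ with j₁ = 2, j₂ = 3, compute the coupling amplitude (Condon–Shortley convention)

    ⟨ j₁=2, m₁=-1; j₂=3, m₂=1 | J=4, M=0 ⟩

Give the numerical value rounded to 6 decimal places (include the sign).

-0.597614

triangle: 1!·3!·5!/10! = 720/3628800
(j±m)!: 1!·3!·4!·2!·4!·4! = 165888
prefactor² = (2J+1)·Δ·N² = 10368/35
  k=0: +1/(0!·1!·3!·4!·0!·1!) = 1/144
  k=1: −1/(1!·0!·2!·3!·1!·2!) = -1/24
Σ = -5/144  ⇒  CG² = 10368/35·(-5/144)² = 5/14
CG = −√(5/14) = -0.597614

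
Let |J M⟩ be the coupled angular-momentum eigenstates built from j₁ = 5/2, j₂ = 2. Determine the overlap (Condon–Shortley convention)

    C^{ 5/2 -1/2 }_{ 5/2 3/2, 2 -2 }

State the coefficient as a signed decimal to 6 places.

√[6·2!3!2!/8! · 4!1!0!4!2!3!] = √(864/35)
  +(−1)^0/∏(0,2,1,0,2,2)! = 1/8  (running 1/8)
⟨..|..⟩ = √(864/35)·(1/8) = +0.621059

+0.621059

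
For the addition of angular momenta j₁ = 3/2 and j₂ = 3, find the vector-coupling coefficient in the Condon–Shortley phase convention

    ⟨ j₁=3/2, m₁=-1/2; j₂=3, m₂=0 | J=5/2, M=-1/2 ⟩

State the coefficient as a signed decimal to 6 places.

−√(6/35) = -0.414039

√[6·2!1!4!/8! · 1!2!3!3!2!3!] = √(216/35)
  +(−1)^1/∏(1,1,1,2,0,2)! = -1/4  (running -1/4)
  +(−1)^2/∏(2,0,0,1,1,3)! = 1/12  (running -1/6)
⟨..|..⟩ = √(216/35)·(-1/6) = -0.414039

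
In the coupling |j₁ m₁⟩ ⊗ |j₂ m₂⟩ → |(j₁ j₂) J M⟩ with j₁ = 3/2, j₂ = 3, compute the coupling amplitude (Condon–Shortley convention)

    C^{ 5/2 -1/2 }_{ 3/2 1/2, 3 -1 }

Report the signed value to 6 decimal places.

-0.119523  (= −√(1/70))

triangle: 2!*1!*4!/8! = 48/40320
(j±m)!: 2!*1!*2!*4!*2!*3! = 1152
prefactor² = (2J+1)*Δ*N² = 288/35
  k=0: +1/(0!*2!*1!*2!*0!*2!) = 1/8
  k=1: −1/(1!*1!*0!*1!*1!*3!) = -1/6
Σ = -1/24  ⇒  CG² = 288/35*(-1/24)² = 1/70
CG = −√(1/70) = -0.119523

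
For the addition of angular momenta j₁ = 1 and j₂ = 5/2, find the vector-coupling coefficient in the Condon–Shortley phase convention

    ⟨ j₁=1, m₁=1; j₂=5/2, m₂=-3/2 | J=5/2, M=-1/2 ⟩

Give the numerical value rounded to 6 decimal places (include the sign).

+√(16/35) ≈ +0.676123

√[6·1!1!4!/7! · 2!0!1!4!2!3!] = √(576/35)
  +(−1)^0/∏(0,1,0,1,1,3)! = 1/6  (running 1/6)
⟨..|..⟩ = √(576/35)·(1/6) = +0.676123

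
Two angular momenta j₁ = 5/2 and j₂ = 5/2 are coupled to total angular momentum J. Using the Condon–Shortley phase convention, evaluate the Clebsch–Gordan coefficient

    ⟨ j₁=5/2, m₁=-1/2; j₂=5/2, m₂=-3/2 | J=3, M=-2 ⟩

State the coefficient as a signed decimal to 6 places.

j₁+j₂−J=2  J+j₁−j₂=3  J−j₁+j₂=3  j₁+j₂+J+1=9
(j₁±m₁, j₂±m₂, J±M) = (2,3,1,4,1,5)
P² = 48
sum k=0..1:
  [0] +1/24 = 1/24
  [1] −1/12 = -1/12
S = -1/24
C² = P²·S² = 1/12 ; C = -0.288675

−√(1/12) = -0.288675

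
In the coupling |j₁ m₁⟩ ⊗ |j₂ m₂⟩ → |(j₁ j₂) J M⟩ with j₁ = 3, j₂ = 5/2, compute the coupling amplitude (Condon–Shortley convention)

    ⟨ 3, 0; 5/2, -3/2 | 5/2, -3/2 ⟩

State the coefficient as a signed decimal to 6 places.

-0.483046

triangle: 3!×3!×2!/9! = 72/362880
(j±m)!: 3!×3!×1!×4!×1!×4! = 20736
prefactor² = (2J+1)×Δ×N² = 864/35
  k=0: +1/(0!×3!×3!×1!×0!×1!) = 1/36
  k=1: −1/(1!×2!×2!×0!×1!×2!) = -1/8
Σ = -7/72  ⇒  CG² = 864/35×(-7/72)² = 7/30
CG = −√(7/30) = -0.483046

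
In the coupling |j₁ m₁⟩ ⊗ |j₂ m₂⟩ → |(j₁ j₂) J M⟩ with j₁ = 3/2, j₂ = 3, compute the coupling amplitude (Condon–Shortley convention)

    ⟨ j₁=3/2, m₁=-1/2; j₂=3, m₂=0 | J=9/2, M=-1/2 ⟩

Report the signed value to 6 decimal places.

+√(10/21) = +0.690066

triangle: 0!×3!×6!/10! = 4320/3628800
(j±m)!: 1!×2!×3!×3!×4!×5! = 207360
prefactor² = (2J+1)×Δ×N² = 17280/7
  k=0: +1/(0!×0!×2!×3!×1!×3!) = 1/72
Σ = 1/72  ⇒  CG² = 17280/7×1/72² = 10/21
CG = +√(10/21) = +0.690066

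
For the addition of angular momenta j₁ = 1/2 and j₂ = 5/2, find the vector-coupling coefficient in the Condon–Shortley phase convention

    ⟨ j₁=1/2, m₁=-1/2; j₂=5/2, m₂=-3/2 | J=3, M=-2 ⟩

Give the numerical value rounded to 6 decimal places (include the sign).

triangle: 0!·1!·5!/7! = 120/5040
(j±m)!: 0!·1!·1!·4!·1!·5! = 2880
prefactor² = (2J+1)·Δ·N² = 480
  k=0: +1/(0!·0!·1!·1!·0!·4!) = 1/24
Σ = 1/24  ⇒  CG² = 480·1/24² = 5/6
CG = +√(5/6) = +0.912871

+√(5/6) = +0.912871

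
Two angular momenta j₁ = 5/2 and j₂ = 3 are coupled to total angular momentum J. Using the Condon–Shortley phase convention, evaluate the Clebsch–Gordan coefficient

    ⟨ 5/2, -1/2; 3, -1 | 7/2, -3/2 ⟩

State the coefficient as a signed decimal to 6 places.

−√(5/21) ≈ -0.487950

√[8·2!3!4!/10! · 2!3!2!4!2!5!] = √(3072/35)
  +(−1)^0/∏(0,2,3,2,0,2)! = 1/48  (running 1/48)
  +(−1)^1/∏(1,1,2,1,1,3)! = -1/12  (running -1/16)
  +(−1)^2/∏(2,0,1,0,2,4)! = 1/96  (running -5/96)
⟨..|..⟩ = √(3072/35)·(-5/96) = -0.487950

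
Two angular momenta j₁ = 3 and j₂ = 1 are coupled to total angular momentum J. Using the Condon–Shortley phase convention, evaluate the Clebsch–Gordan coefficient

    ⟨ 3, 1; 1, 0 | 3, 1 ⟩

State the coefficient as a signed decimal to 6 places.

+0.288675

j₁+j₂−J=1  J+j₁−j₂=5  J−j₁+j₂=1  j₁+j₂+J+1=8
(j₁±m₁, j₂±m₂, J±M) = (4,2,1,1,4,2)
P² = 48
sum k=0..1:
  [0] +1/12 = 1/12
  [1] −1/24 = -1/24
S = 1/24
C² = P²·S² = 1/12 ; C = +0.288675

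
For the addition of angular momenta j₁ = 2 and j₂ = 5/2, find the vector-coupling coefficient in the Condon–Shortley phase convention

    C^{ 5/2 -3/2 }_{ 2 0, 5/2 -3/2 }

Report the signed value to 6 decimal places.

-0.119523

j₁+j₂−J=2  J+j₁−j₂=2  J−j₁+j₂=3  j₁+j₂+J+1=8
(j₁±m₁, j₂±m₂, J±M) = (2,2,1,4,1,4)
P² = 288/35
sum k=0..1:
  [0] +1/8 = 1/8
  [1] −1/6 = -1/6
S = -1/24
C² = P²·S² = 1/70 ; C = -0.119523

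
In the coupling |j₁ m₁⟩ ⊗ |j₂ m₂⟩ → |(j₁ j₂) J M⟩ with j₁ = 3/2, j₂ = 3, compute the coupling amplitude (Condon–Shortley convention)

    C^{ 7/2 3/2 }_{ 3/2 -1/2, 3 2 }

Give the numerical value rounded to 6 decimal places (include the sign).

-0.654654  (= −√(3/7))

triangle: 1!*2!*5!/9! = 240/362880
(j±m)!: 1!*2!*5!*1!*5!*2! = 57600
prefactor² = (2J+1)*Δ*N² = 6400/21
  k=0: +1/(0!*1!*2!*5!*0!*0!) = 1/240
  k=1: −1/(1!*0!*1!*4!*1!*1!) = -1/24
Σ = -3/80  ⇒  CG² = 6400/21*(-3/80)² = 3/7
CG = −√(3/7) = -0.654654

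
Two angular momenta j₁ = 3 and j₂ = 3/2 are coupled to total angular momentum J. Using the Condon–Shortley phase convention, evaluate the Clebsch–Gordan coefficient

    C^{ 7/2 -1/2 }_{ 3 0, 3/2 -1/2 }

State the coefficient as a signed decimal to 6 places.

+0.308607

triangle: 1!×5!×2!/9! = 240/362880
(j±m)!: 3!×3!×1!×2!×3!×4! = 10368
prefactor² = (2J+1)×Δ×N² = 384/7
  k=0: +1/(0!×1!×3!×1!×2!×1!) = 1/12
  k=1: −1/(1!×0!×2!×0!×3!×2!) = -1/24
Σ = 1/24  ⇒  CG² = 384/7×1/24² = 2/21
CG = +√(2/21) = +0.308607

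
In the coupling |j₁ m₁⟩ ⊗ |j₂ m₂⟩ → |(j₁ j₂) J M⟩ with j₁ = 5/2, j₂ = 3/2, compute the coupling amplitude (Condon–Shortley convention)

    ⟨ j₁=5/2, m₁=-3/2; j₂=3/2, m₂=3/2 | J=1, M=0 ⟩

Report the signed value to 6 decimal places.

-0.447214  (= −√(1/5))

√[3·3!2!0!/6! · 1!4!3!0!1!1!] = √(36/5)
  +(−1)^3/∏(3,0,1,0,1,0)! = -1/6  (running -1/6)
⟨..|..⟩ = √(36/5)·(-1/6) = -0.447214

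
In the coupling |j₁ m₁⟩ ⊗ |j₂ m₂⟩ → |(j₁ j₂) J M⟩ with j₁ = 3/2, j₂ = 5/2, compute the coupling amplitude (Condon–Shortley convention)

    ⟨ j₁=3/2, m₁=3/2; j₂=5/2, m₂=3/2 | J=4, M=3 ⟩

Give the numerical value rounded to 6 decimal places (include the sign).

+√(5/8) ≈ +0.790569

triangle: 0!*3!*5!/9! = 720/362880
(j±m)!: 3!*0!*4!*1!*7!*1! = 725760
prefactor² = (2J+1)*Δ*N² = 12960
  k=0: +1/(0!*0!*0!*4!*3!*1!) = 1/144
Σ = 1/144  ⇒  CG² = 12960*1/144² = 5/8
CG = +√(5/8) = +0.790569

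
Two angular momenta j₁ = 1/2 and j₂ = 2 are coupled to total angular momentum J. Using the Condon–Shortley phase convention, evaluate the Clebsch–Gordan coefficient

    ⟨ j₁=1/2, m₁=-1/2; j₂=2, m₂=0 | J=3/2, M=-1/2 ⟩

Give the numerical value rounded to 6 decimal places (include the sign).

triangle: 1!·0!·3!/5! = 6/120
(j±m)!: 0!·1!·2!·2!·1!·2! = 8
prefactor² = (2J+1)·Δ·N² = 8/5
  k=1: −1/(1!·0!·0!·1!·0!·2!) = -1/2
Σ = -1/2  ⇒  CG² = 8/5·(-1/2)² = 2/5
CG = −√(2/5) = -0.632456

-0.632456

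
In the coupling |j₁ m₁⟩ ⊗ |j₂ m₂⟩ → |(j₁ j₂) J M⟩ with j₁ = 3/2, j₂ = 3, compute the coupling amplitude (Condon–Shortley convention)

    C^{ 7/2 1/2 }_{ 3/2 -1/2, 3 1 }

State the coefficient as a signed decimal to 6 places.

−√(2/7) = -0.534522

√[8·1!2!5!/9! · 1!2!4!2!4!3!] = √(512/7)
  +(−1)^0/∏(0,1,2,4,0,1)! = 1/48  (running 1/48)
  +(−1)^1/∏(1,0,1,3,1,2)! = -1/12  (running -1/16)
⟨..|..⟩ = √(512/7)·(-1/16) = -0.534522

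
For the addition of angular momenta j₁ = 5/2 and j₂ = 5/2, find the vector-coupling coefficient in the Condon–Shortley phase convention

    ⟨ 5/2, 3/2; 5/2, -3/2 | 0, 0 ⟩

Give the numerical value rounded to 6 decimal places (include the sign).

-0.408248  (= −√(1/6))

triangle: 5!·0!·0!/6! = 120/720
(j±m)!: 4!·1!·1!·4!·0!·0! = 576
prefactor² = (2J+1)·Δ·N² = 96
  k=1: −1/(1!·4!·0!·0!·0!·0!) = -1/24
Σ = -1/24  ⇒  CG² = 96·(-1/24)² = 1/6
CG = −√(1/6) = -0.408248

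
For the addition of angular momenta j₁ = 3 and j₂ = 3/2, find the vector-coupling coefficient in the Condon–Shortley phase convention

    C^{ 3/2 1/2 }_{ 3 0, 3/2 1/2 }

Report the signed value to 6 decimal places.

√[4·3!3!0!/7! · 3!3!2!1!2!1!] = √(144/35)
  +(−1)^2/∏(2,1,1,0,2,0)! = 1/4  (running 1/4)
⟨..|..⟩ = √(144/35)·(1/4) = +0.507093

+√(9/35) = +0.507093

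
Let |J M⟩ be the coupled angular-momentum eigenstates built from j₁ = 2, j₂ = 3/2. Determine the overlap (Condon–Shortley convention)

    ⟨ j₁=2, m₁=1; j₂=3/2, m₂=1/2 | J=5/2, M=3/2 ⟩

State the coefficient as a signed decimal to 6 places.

+√(1/35) = +0.169031

j₁+j₂−J=1  J+j₁−j₂=3  J−j₁+j₂=2  j₁+j₂+J+1=7
(j₁±m₁, j₂±m₂, J±M) = (3,1,2,1,4,1)
P² = 144/35
sum k=0..1:
  [0] +1/4 = 1/4
  [1] −1/6 = -1/6
S = 1/12
C² = P²·S² = 1/35 ; C = +0.169031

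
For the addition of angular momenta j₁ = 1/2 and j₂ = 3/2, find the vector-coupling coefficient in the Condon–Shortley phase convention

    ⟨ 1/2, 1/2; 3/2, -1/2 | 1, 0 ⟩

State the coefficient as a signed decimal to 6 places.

triangle: 1!×0!×2!/4! = 2/24
(j±m)!: 1!×0!×1!×2!×1!×1! = 2
prefactor² = (2J+1)×Δ×N² = 1/2
  k=0: +1/(0!×1!×0!×1!×0!×1!) = 1
Σ = 1  ⇒  CG² = 1/2×1² = 1/2
CG = +√(1/2) = +0.707107

+√(1/2) ≈ +0.707107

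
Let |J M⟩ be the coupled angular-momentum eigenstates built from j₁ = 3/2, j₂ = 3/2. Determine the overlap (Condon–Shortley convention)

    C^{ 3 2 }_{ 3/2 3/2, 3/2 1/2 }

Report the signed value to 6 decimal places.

triangle: 0!×3!×3!/7! = 36/5040
(j±m)!: 3!×0!×2!×1!×5!×1! = 1440
prefactor² = (2J+1)×Δ×N² = 72
  k=0: +1/(0!×0!×0!×2!×3!×1!) = 1/12
Σ = 1/12  ⇒  CG² = 72×1/12² = 1/2
CG = +√(1/2) = +0.707107

+√(1/2) ≈ +0.707107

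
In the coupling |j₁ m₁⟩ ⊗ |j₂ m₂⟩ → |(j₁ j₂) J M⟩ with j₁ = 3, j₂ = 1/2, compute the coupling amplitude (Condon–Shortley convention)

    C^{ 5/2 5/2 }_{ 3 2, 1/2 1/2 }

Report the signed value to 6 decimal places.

triangle: 1!×5!×0!/7! = 120/5040
(j±m)!: 5!×1!×1!×0!×5!×0! = 14400
prefactor² = (2J+1)×Δ×N² = 14400/7
  k=1: −1/(1!×0!×0!×0!×5!×0!) = -1/120
Σ = -1/120  ⇒  CG² = 14400/7×(-1/120)² = 1/7
CG = −√(1/7) = -0.377964

−√(1/7) ≈ -0.377964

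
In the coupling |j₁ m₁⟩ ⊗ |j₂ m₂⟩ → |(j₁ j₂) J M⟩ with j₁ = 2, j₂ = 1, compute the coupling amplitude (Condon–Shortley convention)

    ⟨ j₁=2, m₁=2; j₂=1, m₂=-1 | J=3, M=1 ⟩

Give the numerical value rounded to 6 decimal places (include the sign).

triangle: 0!·4!·2!/7! = 48/5040
(j±m)!: 4!·0!·0!·2!·4!·2! = 2304
prefactor² = (2J+1)·Δ·N² = 768/5
  k=0: +1/(0!·0!·0!·0!·4!·2!) = 1/48
Σ = 1/48  ⇒  CG² = 768/5·1/48² = 1/15
CG = +√(1/15) = +0.258199

+0.258199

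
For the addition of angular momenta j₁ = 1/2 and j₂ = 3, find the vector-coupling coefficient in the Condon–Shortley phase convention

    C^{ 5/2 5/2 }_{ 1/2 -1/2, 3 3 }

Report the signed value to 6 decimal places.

triangle: 1!×0!×5!/7! = 120/5040
(j±m)!: 0!×1!×6!×0!×5!×0! = 86400
prefactor² = (2J+1)×Δ×N² = 86400/7
  k=1: −1/(1!×0!×0!×5!×0!×0!) = -1/120
Σ = -1/120  ⇒  CG² = 86400/7×(-1/120)² = 6/7
CG = −√(6/7) = -0.925820

-0.925820  (= −√(6/7))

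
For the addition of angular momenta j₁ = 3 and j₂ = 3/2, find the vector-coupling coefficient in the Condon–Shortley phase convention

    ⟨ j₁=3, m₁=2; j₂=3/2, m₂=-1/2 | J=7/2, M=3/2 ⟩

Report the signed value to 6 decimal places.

triangle: 1!*5!*2!/9! = 240/362880
(j±m)!: 5!*1!*1!*2!*5!*2! = 57600
prefactor² = (2J+1)*Δ*N² = 6400/21
  k=0: +1/(0!*1!*1!*1!*4!*1!) = 1/24
  k=1: −1/(1!*0!*0!*0!*5!*2!) = -1/240
Σ = 3/80  ⇒  CG² = 6400/21*3/80² = 3/7
CG = +√(3/7) = +0.654654

+√(3/7) = +0.654654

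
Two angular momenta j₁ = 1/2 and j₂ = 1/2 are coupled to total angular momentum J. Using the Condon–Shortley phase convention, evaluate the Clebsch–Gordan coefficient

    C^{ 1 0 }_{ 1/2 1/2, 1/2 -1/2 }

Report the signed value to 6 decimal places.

+0.707107  (= +√(1/2))

√[3·0!1!1!/3! · 1!0!0!1!1!1!] = √(1/2)
  +(−1)^0/∏(0,0,0,0,1,1)! = 1  (running 1)
⟨..|..⟩ = √(1/2)·(1) = +0.707107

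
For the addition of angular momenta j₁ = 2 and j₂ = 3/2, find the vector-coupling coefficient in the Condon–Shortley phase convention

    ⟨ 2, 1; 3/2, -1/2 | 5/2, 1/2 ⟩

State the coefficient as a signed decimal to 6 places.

triangle: 1!×3!×2!/7! = 12/5040
(j±m)!: 3!×1!×1!×2!×3!×2! = 144
prefactor² = (2J+1)×Δ×N² = 72/35
  k=0: +1/(0!×1!×1!×1!×2!×1!) = 1/2
  k=1: −1/(1!×0!×0!×0!×3!×2!) = -1/12
Σ = 5/12  ⇒  CG² = 72/35×5/12² = 5/14
CG = +√(5/14) = +0.597614

+√(5/14) = +0.597614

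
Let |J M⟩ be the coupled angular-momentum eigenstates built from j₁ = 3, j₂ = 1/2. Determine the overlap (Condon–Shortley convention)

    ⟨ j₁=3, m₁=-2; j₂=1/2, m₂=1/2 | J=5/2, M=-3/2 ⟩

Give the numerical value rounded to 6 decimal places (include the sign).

triangle: 1!·5!·0!/7! = 120/5040
(j±m)!: 1!·5!·1!·0!·1!·4! = 2880
prefactor² = (2J+1)·Δ·N² = 2880/7
  k=1: −1/(1!·0!·4!·0!·1!·0!) = -1/24
Σ = -1/24  ⇒  CG² = 2880/7·(-1/24)² = 5/7
CG = −√(5/7) = -0.845154

−√(5/7) = -0.845154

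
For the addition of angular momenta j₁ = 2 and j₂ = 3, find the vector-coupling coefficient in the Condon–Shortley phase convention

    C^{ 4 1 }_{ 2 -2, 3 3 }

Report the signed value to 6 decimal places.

triangle: 1!*3!*5!/10! = 720/3628800
(j±m)!: 0!*4!*6!*0!*5!*3! = 12441600
prefactor² = (2J+1)*Δ*N² = 155520/7
  k=1: −1/(1!*0!*3!*5!*0!*0!) = -1/720
Σ = -1/720  ⇒  CG² = 155520/7*(-1/720)² = 3/70
CG = −√(3/70) = -0.207020

−√(3/70) ≈ -0.207020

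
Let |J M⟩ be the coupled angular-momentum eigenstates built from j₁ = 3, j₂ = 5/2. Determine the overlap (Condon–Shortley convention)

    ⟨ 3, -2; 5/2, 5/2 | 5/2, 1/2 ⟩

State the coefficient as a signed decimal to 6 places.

-0.597614  (= −√(5/14))

triangle: 3!·3!·2!/9! = 72/362880
(j±m)!: 1!·5!·5!·0!·3!·2! = 172800
prefactor² = (2J+1)·Δ·N² = 1440/7
  k=3: −1/(3!·0!·2!·2!·1!·0!) = -1/24
Σ = -1/24  ⇒  CG² = 1440/7·(-1/24)² = 5/14
CG = −√(5/14) = -0.597614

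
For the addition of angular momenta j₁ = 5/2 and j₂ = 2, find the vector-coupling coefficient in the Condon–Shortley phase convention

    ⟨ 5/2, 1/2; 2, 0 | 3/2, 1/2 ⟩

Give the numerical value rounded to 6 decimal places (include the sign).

√[4·3!2!1!/7! · 3!2!2!2!2!1!] = √(32/35)
  +(−1)^1/∏(1,2,1,1,1,0)! = -1/2  (running -1/2)
  +(−1)^2/∏(2,1,0,0,2,1)! = 1/4  (running -1/4)
⟨..|..⟩ = √(32/35)·(-1/4) = -0.239046

-0.239046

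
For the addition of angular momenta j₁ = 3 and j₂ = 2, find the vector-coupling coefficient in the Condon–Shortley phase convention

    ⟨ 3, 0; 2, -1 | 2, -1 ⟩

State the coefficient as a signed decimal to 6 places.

-0.534522

j₁+j₂−J=3  J+j₁−j₂=3  J−j₁+j₂=1  j₁+j₂+J+1=8
(j₁±m₁, j₂±m₂, J±M) = (3,3,1,3,1,3)
P² = 81/14
sum k=0..1:
  [0] +1/36 = 1/36
  [1] −1/4 = -1/4
S = -2/9
C² = P²·S² = 2/7 ; C = -0.534522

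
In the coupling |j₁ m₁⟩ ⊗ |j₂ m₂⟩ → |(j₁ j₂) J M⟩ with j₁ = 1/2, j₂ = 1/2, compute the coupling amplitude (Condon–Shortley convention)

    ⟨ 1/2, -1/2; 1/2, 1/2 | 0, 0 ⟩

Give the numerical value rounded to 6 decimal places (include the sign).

-0.707107

√[1·1!0!0!/2! · 0!1!1!0!0!0!] = √(1/2)
  +(−1)^1/∏(1,0,0,0,0,0)! = -1  (running -1)
⟨..|..⟩ = √(1/2)·(-1) = -0.707107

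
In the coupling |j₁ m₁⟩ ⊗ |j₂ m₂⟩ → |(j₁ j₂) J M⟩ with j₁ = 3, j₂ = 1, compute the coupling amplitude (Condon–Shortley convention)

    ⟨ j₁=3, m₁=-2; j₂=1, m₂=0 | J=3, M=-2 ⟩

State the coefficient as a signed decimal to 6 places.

-0.577350  (= −√(1/3))

j₁+j₂−J=1  J+j₁−j₂=5  J−j₁+j₂=1  j₁+j₂+J+1=8
(j₁±m₁, j₂±m₂, J±M) = (1,5,1,1,1,5)
P² = 300
sum k=0..1:
  [0] +1/120 = 1/120
  [1] −1/24 = -1/24
S = -1/30
C² = P²·S² = 1/3 ; C = -0.577350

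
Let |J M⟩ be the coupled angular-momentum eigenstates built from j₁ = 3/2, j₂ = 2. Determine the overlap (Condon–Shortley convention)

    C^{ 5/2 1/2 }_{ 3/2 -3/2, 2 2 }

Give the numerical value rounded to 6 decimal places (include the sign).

−√(6/35) ≈ -0.414039

√[6·1!2!3!/7! · 0!3!4!0!3!2!] = √(864/35)
  +(−1)^1/∏(1,0,2,3,0,0)! = -1/12  (running -1/12)
⟨..|..⟩ = √(864/35)·(-1/12) = -0.414039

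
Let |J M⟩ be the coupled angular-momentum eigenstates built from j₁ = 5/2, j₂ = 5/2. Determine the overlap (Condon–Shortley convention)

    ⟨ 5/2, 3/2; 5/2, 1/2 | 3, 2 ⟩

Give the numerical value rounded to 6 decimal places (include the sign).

j₁+j₂−J=2  J+j₁−j₂=3  J−j₁+j₂=3  j₁+j₂+J+1=9
(j₁±m₁, j₂±m₂, J±M) = (4,1,3,2,5,1)
P² = 48
sum k=0..1:
  [0] +1/24 = 1/24
  [1] −1/12 = -1/12
S = -1/24
C² = P²·S² = 1/12 ; C = -0.288675

−√(1/12) = -0.288675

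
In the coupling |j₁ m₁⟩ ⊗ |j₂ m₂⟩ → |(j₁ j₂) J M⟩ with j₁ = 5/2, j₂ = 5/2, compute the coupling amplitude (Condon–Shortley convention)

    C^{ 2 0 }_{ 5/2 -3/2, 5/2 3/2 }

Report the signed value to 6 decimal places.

−√(1/84) ≈ -0.109109

j₁+j₂−J=3  J+j₁−j₂=2  J−j₁+j₂=2  j₁+j₂+J+1=8
(j₁±m₁, j₂±m₂, J±M) = (1,4,4,1,2,2)
P² = 48/7
sum k=2..3:
  [2] +1/8 = 1/8
  [3] −1/6 = -1/6
S = -1/24
C² = P²·S² = 1/84 ; C = -0.109109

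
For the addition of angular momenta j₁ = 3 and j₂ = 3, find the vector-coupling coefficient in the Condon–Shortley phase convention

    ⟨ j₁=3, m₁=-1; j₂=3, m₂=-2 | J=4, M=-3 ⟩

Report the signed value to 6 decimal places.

−√(1/11) ≈ -0.301511

√[9·2!4!4!/11! · 2!4!1!5!1!7!] = √(82944/11)
  +(−1)^0/∏(0,2,4,1,0,3)! = 1/288  (running 1/288)
  +(−1)^1/∏(1,1,3,0,1,4)! = -1/144  (running -1/288)
⟨..|..⟩ = √(82944/11)·(-1/288) = -0.301511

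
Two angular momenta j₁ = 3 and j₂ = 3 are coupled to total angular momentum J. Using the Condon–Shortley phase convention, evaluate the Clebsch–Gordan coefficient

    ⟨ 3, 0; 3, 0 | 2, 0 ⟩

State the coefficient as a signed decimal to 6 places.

+√(4/21) ≈ +0.436436

j₁+j₂−J=4  J+j₁−j₂=2  J−j₁+j₂=2  j₁+j₂+J+1=9
(j₁±m₁, j₂±m₂, J±M) = (3,3,3,3,2,2)
P² = 48/7
sum k=1..3:
  [1] −1/24 = -1/24
  [2] +1/4 = 1/4
  [3] −1/24 = -1/24
S = 1/6
C² = P²·S² = 4/21 ; C = +0.436436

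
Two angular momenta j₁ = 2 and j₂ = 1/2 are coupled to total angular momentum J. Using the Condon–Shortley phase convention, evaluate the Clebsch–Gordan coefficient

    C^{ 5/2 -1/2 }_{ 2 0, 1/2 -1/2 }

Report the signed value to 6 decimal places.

triangle: 0!×4!×1!/6! = 24/720
(j±m)!: 2!×2!×0!×1!×2!×3! = 48
prefactor² = (2J+1)×Δ×N² = 48/5
  k=0: +1/(0!×0!×2!×0!×2!×1!) = 1/4
Σ = 1/4  ⇒  CG² = 48/5×1/4² = 3/5
CG = +√(3/5) = +0.774597

+0.774597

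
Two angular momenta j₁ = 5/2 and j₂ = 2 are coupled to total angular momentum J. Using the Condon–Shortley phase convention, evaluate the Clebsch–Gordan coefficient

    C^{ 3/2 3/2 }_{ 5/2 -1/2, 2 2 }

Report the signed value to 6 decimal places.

triangle: 3!*2!*1!/7! = 12/5040
(j±m)!: 2!*3!*4!*0!*3!*0! = 1728
prefactor² = (2J+1)*Δ*N² = 576/35
  k=3: −1/(3!*0!*0!*1!*2!*0!) = -1/12
Σ = -1/12  ⇒  CG² = 576/35*(-1/12)² = 4/35
CG = −√(4/35) = -0.338062

-0.338062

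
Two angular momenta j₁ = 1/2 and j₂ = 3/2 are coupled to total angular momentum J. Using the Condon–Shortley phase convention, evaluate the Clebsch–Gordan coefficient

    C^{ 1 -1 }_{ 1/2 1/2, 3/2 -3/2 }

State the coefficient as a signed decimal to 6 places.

j₁+j₂−J=1  J+j₁−j₂=0  J−j₁+j₂=2  j₁+j₂+J+1=4
(j₁±m₁, j₂±m₂, J±M) = (1,0,0,3,0,2)
P² = 3
sum k=0..0:
  [0] +1/2 = 1/2
S = 1/2
C² = P²·S² = 3/4 ; C = +0.866025

+√(3/4) ≈ +0.866025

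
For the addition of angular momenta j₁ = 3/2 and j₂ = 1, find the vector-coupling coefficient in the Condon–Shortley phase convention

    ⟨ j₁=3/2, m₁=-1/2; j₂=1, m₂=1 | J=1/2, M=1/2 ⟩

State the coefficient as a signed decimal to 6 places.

triangle: 2!×1!×0!/4! = 2/24
(j±m)!: 1!×2!×2!×0!×1!×0! = 4
prefactor² = (2J+1)×Δ×N² = 2/3
  k=2: +1/(2!×0!×0!×0!×1!×0!) = 1/2
Σ = 1/2  ⇒  CG² = 2/3×1/2² = 1/6
CG = +√(1/6) = +0.408248

+0.408248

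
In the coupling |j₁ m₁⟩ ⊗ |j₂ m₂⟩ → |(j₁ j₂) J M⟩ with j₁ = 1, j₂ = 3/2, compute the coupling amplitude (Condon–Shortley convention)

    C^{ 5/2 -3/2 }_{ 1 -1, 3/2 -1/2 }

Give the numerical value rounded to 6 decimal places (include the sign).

√[6·0!2!3!/6! · 0!2!1!2!1!4!] = √(48/5)
  +(−1)^0/∏(0,0,2,1,0,2)! = 1/4  (running 1/4)
⟨..|..⟩ = √(48/5)·(1/4) = +0.774597

+√(3/5) ≈ +0.774597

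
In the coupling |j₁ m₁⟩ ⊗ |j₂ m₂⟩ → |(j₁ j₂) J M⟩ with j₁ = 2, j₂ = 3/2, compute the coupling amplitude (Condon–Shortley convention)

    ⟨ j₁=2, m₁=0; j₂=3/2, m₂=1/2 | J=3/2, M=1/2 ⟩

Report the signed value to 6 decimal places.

−√(1/5) = -0.447214

√[4·2!2!1!/6! · 2!2!2!1!2!1!] = √(16/45)
  +(−1)^1/∏(1,1,1,1,1,0)! = -1  (running -1)
  +(−1)^2/∏(2,0,0,0,2,1)! = 1/4  (running -3/4)
⟨..|..⟩ = √(16/45)·(-3/4) = -0.447214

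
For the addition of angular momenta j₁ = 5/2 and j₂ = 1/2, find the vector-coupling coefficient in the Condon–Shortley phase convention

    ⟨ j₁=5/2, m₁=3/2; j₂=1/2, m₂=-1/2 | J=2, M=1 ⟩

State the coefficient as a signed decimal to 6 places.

j₁+j₂−J=1  J+j₁−j₂=4  J−j₁+j₂=0  j₁+j₂+J+1=6
(j₁±m₁, j₂±m₂, J±M) = (4,1,0,1,3,1)
P² = 24
sum k=0..0:
  [0] +1/6 = 1/6
S = 1/6
C² = P²·S² = 2/3 ; C = +0.816497

+√(2/3) ≈ +0.816497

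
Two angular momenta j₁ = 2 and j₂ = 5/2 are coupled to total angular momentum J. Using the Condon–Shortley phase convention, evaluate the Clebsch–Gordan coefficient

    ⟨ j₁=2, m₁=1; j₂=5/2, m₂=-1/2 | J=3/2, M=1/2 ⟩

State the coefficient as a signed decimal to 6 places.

-0.487950  (= −√(5/21))

triangle: 3!×1!×2!/7! = 12/5040
(j±m)!: 3!×1!×2!×3!×2!×1! = 144
prefactor² = (2J+1)×Δ×N² = 48/35
  k=0: +1/(0!×3!×1!×2!×0!×0!) = 1/12
  k=1: −1/(1!×2!×0!×1!×1!×1!) = -1/2
Σ = -5/12  ⇒  CG² = 48/35×(-5/12)² = 5/21
CG = −√(5/21) = -0.487950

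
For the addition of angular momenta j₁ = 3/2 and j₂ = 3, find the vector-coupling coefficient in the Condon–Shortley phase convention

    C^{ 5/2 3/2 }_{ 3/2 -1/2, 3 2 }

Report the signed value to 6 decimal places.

√[6·2!1!4!/8! · 1!2!5!1!4!1!] = √(288/7)
  +(−1)^1/∏(1,1,1,4,0,0)! = -1/24  (running -1/24)
  +(−1)^2/∏(2,0,0,3,1,1)! = 1/12  (running 1/24)
⟨..|..⟩ = √(288/7)·(1/24) = +0.267261

+√(1/14) ≈ +0.267261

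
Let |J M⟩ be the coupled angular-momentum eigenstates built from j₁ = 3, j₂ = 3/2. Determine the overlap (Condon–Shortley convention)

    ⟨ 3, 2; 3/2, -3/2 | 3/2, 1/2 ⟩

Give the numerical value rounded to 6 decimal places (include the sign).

+0.534522

j₁+j₂−J=3  J+j₁−j₂=3  J−j₁+j₂=0  j₁+j₂+J+1=7
(j₁±m₁, j₂±m₂, J±M) = (5,1,0,3,2,1)
P² = 288/7
sum k=0..0:
  [0] +1/12 = 1/12
S = 1/12
C² = P²·S² = 2/7 ; C = +0.534522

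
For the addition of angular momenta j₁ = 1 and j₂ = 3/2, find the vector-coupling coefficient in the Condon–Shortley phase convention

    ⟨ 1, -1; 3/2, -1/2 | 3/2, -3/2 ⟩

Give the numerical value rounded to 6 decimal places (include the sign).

−√(2/5) ≈ -0.632456

j₁+j₂−J=1  J+j₁−j₂=1  J−j₁+j₂=2  j₁+j₂+J+1=5
(j₁±m₁, j₂±m₂, J±M) = (0,2,1,2,0,3)
P² = 8/5
sum k=1..1:
  [1] −1/2 = -1/2
S = -1/2
C² = P²·S² = 2/5 ; C = -0.632456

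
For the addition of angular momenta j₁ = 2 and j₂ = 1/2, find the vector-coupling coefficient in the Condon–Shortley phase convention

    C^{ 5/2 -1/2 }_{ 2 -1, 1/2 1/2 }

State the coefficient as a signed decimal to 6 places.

j₁+j₂−J=0  J+j₁−j₂=4  J−j₁+j₂=1  j₁+j₂+J+1=6
(j₁±m₁, j₂±m₂, J±M) = (1,3,1,0,2,3)
P² = 72/5
sum k=0..0:
  [0] +1/6 = 1/6
S = 1/6
C² = P²·S² = 2/5 ; C = +0.632456

+√(2/5) ≈ +0.632456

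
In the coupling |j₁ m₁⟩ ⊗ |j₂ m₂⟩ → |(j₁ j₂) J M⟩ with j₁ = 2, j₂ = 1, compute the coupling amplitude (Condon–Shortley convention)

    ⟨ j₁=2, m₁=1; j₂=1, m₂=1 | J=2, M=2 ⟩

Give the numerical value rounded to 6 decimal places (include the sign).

√[5·1!3!1!/6! · 3!1!2!0!4!0!] = √(12)
  +(−1)^1/∏(1,0,0,1,3,0)! = -1/6  (running -1/6)
⟨..|..⟩ = √(12)·(-1/6) = -0.577350

−√(1/3) ≈ -0.577350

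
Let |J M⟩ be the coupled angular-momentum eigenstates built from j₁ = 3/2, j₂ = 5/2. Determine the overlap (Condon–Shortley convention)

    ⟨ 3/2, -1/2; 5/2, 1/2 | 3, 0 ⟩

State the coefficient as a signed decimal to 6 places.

triangle: 1!*2!*4!/8! = 48/40320
(j±m)!: 1!*2!*3!*2!*3!*3! = 864
prefactor² = (2J+1)*Δ*N² = 36/5
  k=0: +1/(0!*1!*2!*3!*0!*1!) = 1/12
  k=1: −1/(1!*0!*1!*2!*1!*2!) = -1/4
Σ = -1/6  ⇒  CG² = 36/5*(-1/6)² = 1/5
CG = −√(1/5) = -0.447214

−√(1/5) = -0.447214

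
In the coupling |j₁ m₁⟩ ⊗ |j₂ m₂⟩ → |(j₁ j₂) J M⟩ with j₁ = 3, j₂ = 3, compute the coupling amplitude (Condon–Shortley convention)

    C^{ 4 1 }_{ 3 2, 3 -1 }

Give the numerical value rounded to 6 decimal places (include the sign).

+√(16/77) = +0.455842

√[9·2!4!4!/11! · 5!1!2!4!5!3!] = √(82944/77)
  +(−1)^0/∏(0,2,1,2,3,2)! = 1/48  (running 1/48)
  +(−1)^1/∏(1,1,0,1,4,3)! = -1/144  (running 1/72)
⟨..|..⟩ = √(82944/77)·(1/72) = +0.455842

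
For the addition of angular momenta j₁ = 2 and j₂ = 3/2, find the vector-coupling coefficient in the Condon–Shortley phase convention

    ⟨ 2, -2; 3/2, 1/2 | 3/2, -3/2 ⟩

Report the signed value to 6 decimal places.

+√(2/5) = +0.632456

√[4·2!2!1!/6! · 0!4!2!1!0!3!] = √(32/5)
  +(−1)^2/∏(2,0,2,0,0,1)! = 1/4  (running 1/4)
⟨..|..⟩ = √(32/5)·(1/4) = +0.632456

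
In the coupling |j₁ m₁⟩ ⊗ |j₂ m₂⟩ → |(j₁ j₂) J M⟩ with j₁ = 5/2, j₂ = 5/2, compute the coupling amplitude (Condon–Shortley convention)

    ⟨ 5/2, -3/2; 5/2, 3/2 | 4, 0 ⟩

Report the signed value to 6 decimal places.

−√(9/28) = -0.566947

√[9·1!4!4!/10! · 1!4!4!1!4!4!] = √(82944/175)
  +(−1)^0/∏(0,1,4,4,0,0)! = 1/576  (running 1/576)
  +(−1)^1/∏(1,0,3,3,1,1)! = -1/36  (running -5/192)
⟨..|..⟩ = √(82944/175)·(-5/192) = -0.566947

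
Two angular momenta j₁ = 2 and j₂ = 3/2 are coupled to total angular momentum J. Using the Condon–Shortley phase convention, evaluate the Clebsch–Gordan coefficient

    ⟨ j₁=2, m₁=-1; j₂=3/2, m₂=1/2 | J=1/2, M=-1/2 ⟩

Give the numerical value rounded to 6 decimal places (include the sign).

triangle: 3!*1!*0!/5! = 6/120
(j±m)!: 1!*3!*2!*1!*0!*1! = 12
prefactor² = (2J+1)*Δ*N² = 6/5
  k=2: +1/(2!*1!*1!*0!*0!*0!) = 1/2
Σ = 1/2  ⇒  CG² = 6/5*1/2² = 3/10
CG = +√(3/10) = +0.547723

+0.547723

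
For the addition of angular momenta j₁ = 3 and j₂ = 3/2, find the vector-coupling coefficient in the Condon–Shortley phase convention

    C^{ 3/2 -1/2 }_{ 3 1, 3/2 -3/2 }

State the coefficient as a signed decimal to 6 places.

j₁+j₂−J=3  J+j₁−j₂=3  J−j₁+j₂=0  j₁+j₂+J+1=7
(j₁±m₁, j₂±m₂, J±M) = (4,2,0,3,1,2)
P² = 576/35
sum k=0..0:
  [0] +1/12 = 1/12
S = 1/12
C² = P²·S² = 4/35 ; C = +0.338062

+√(4/35) = +0.338062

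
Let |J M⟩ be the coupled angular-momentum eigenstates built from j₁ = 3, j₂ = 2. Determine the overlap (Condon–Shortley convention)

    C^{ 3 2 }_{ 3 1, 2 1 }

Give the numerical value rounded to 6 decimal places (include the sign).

-0.500000  (= −√(1/4))

√[7·2!4!2!/9! · 4!2!3!1!5!1!] = √(64)
  +(−1)^1/∏(1,1,1,2,3,0)! = -1/12  (running -1/12)
  +(−1)^2/∏(2,0,0,1,4,1)! = 1/48  (running -1/16)
⟨..|..⟩ = √(64)·(-1/16) = -0.500000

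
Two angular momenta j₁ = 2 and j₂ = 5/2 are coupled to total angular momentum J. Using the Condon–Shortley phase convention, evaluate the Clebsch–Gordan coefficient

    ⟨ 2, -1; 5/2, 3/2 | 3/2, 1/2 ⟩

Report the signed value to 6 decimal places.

j₁+j₂−J=3  J+j₁−j₂=1  J−j₁+j₂=2  j₁+j₂+J+1=7
(j₁±m₁, j₂±m₂, J±M) = (1,3,4,1,2,1)
P² = 96/35
sum k=2..3:
  [2] +1/4 = 1/4
  [3] −1/6 = -1/6
S = 1/12
C² = P²·S² = 2/105 ; C = +0.138013

+0.138013  (= +√(2/105))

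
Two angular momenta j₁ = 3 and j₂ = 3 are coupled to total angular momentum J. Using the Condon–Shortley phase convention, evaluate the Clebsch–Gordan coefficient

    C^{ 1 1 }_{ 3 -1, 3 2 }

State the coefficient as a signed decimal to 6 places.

√[3·5!1!1!/8! · 2!4!5!1!2!0!] = √(720/7)
  +(−1)^4/∏(4,1,0,1,1,0)! = 1/24  (running 1/24)
⟨..|..⟩ = √(720/7)·(1/24) = +0.422577

+√(5/28) ≈ +0.422577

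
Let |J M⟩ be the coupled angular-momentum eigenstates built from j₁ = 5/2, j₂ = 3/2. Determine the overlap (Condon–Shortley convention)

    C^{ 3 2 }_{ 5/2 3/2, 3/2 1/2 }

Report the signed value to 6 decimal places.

+√(1/12) = +0.288675

triangle: 1!*4!*2!/8! = 48/40320
(j±m)!: 4!*1!*2!*1!*5!*1! = 5760
prefactor² = (2J+1)*Δ*N² = 48
  k=0: +1/(0!*1!*1!*2!*3!*0!) = 1/12
  k=1: −1/(1!*0!*0!*1!*4!*1!) = -1/24
Σ = 1/24  ⇒  CG² = 48*1/24² = 1/12
CG = +√(1/12) = +0.288675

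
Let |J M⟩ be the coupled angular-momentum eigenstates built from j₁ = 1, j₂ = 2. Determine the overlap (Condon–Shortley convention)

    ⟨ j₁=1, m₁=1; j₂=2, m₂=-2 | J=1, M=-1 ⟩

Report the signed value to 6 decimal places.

j₁+j₂−J=2  J+j₁−j₂=0  J−j₁+j₂=2  j₁+j₂+J+1=5
(j₁±m₁, j₂±m₂, J±M) = (2,0,0,4,0,2)
P² = 48/5
sum k=0..0:
  [0] +1/4 = 1/4
S = 1/4
C² = P²·S² = 3/5 ; C = +0.774597

+0.774597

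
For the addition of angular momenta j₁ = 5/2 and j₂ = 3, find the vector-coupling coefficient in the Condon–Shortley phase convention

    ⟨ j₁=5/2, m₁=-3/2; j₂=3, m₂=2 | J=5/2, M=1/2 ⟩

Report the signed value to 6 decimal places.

√[6·3!2!3!/9! · 1!4!5!1!3!2!] = √(288/7)
  +(−1)^2/∏(2,1,2,3,0,0)! = 1/24  (running 1/24)
  +(−1)^3/∏(3,0,1,2,1,1)! = -1/12  (running -1/24)
⟨..|..⟩ = √(288/7)·(-1/24) = -0.267261

−√(1/14) = -0.267261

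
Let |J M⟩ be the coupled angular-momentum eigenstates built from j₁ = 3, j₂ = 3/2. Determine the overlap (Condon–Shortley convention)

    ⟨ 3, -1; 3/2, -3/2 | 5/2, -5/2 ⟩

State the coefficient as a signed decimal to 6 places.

j₁+j₂−J=2  J+j₁−j₂=4  J−j₁+j₂=1  j₁+j₂+J+1=8
(j₁±m₁, j₂±m₂, J±M) = (2,4,0,3,0,5)
P² = 1728/7
sum k=0..0:
  [0] +1/48 = 1/48
S = 1/48
C² = P²·S² = 3/28 ; C = +0.327327

+0.327327  (= +√(3/28))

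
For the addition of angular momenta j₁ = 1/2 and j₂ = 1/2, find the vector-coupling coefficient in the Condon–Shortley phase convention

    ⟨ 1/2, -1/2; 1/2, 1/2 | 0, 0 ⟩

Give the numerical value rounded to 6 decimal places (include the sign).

√[1·1!0!0!/2! · 0!1!1!0!0!0!] = √(1/2)
  +(−1)^1/∏(1,0,0,0,0,0)! = -1  (running -1)
⟨..|..⟩ = √(1/2)·(-1) = -0.707107

−√(1/2) ≈ -0.707107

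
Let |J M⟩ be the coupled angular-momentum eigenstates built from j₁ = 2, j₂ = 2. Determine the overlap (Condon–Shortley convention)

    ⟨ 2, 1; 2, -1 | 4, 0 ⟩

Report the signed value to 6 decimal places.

+0.478091  (= +√(8/35))

√[9·0!4!4!/9! · 3!1!1!3!4!4!] = √(10368/35)
  +(−1)^0/∏(0,0,1,1,3,3)! = 1/36  (running 1/36)
⟨..|..⟩ = √(10368/35)·(1/36) = +0.478091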